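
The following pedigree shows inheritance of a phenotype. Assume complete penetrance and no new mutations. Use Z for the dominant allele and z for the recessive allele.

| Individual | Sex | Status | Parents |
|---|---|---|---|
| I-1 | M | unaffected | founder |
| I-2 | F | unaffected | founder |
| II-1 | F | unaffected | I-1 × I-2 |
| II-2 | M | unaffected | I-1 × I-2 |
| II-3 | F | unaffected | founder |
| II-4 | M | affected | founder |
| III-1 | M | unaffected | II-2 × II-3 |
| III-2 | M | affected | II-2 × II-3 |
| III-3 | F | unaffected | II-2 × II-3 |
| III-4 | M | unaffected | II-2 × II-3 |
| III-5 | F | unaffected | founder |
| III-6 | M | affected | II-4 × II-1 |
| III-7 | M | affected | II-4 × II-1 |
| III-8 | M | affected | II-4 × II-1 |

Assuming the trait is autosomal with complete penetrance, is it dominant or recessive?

II-2 and II-3 are both unaffected yet have an affected child III-2. Under dominance, an affected child requires at least one affected parent, so the trait cannot be dominant.

recessive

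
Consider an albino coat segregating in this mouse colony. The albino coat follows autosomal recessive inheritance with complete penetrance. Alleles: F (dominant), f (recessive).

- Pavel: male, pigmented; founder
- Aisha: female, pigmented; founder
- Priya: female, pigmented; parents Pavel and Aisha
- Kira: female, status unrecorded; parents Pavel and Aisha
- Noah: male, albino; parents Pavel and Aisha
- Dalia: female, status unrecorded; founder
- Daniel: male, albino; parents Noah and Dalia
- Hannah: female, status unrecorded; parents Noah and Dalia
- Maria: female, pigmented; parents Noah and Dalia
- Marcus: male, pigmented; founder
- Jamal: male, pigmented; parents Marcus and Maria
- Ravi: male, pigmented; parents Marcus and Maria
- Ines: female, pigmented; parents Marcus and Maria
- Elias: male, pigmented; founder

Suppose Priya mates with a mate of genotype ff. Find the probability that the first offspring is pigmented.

Pavel is pigmented so carries F and passed f to Noah (ff), so Pavel is Ff.
Aisha is pigmented so carries F and passed f to Noah (ff), so Aisha is Ff.
Priya is a pigmented offspring of Pavel (Ff) × Aisha (Ff), whose cross gives 1/4 FF : 1/2 Ff : 1/4 ff; conditioning on being pigmented, Priya is FF with probability 1/3, Ff with probability 2/3.
Summing over parental genotype combinations, P(offspring is pigmented) = 1/3·1 + 2/3·1/2 = 2/3.

2/3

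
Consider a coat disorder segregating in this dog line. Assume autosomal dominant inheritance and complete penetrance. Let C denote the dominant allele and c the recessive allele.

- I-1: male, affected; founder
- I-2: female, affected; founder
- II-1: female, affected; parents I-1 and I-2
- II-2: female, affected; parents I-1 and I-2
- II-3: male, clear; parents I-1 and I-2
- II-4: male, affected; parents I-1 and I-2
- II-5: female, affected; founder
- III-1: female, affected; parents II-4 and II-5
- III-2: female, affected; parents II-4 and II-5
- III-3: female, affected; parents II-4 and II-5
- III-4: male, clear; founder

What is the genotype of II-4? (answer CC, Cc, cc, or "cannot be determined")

cannot be determined

II-4's phenotype allows CC or Cc, and no parent or child forces a single allele at both positions; consistent genotype assignments exist with II-4 as CC or Cc.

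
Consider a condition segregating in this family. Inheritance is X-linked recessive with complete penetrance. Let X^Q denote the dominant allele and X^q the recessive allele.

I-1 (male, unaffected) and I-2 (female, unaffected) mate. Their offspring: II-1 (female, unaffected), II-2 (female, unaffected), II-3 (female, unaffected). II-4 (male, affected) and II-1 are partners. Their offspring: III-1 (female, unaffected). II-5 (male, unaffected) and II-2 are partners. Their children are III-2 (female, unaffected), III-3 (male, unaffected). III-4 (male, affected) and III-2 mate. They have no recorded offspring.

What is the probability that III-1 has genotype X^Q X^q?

III-1 is unaffected so carries Q and received q from II-4 (X^q Y), so III-1 is X^Q X^q, giving P(X^Q X^q) = 1.

1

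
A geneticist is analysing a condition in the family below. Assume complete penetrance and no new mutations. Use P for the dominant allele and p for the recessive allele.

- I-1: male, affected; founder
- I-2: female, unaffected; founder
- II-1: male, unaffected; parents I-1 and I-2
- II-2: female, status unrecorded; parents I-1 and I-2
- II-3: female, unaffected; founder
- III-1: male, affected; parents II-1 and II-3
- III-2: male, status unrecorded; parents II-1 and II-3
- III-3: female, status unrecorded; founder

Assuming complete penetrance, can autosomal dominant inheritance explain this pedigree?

No

Under autosomal dominant, III-1 (affected, male) cannot arise from II-1 (unaffected) × II-3 (unaffected).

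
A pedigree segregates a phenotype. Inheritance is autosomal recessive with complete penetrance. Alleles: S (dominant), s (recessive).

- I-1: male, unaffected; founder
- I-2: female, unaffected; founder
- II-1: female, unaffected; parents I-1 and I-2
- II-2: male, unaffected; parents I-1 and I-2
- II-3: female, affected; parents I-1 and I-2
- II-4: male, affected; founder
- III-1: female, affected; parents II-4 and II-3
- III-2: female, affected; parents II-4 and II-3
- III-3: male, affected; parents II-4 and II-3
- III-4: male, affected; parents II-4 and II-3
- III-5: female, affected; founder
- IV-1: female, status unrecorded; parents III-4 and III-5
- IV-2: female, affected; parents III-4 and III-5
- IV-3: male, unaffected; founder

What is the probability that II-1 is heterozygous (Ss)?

2/3

I-1 is unaffected so carries S and passed s to II-3 (ss), so I-1 is Ss.
I-2 is unaffected so carries S and passed s to II-3 (ss), so I-2 is Ss.
Their cross gives offspring ratios 1/4 SS : 1/2 Ss : 1/4 ss. Conditioning on II-1 being unaffected, P(Ss) = 1/2 / 3/4 = 2/3.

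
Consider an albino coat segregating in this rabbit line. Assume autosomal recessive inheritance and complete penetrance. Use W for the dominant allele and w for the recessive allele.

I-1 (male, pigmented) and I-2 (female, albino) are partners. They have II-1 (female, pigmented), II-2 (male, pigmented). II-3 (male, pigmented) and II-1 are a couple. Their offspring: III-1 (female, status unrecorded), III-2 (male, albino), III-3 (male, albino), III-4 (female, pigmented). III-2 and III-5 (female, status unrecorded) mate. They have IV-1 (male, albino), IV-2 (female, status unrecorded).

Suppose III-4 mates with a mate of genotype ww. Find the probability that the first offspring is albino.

1/3

II-3 is pigmented so carries W and passed w to III-2 (ww), so II-3 is Ww.
II-1 is pigmented so carries W and received w from I-2 (ww), so II-1 is Ww.
III-4 is a pigmented offspring of II-3 (Ww) × II-1 (Ww), whose cross gives 1/4 WW : 1/2 Ww : 1/4 ww; conditioning on being pigmented, III-4 is WW with probability 1/3, Ww with probability 2/3.
Summing over parental genotype combinations, P(offspring is albino) = 2/3·1/2 = 1/3.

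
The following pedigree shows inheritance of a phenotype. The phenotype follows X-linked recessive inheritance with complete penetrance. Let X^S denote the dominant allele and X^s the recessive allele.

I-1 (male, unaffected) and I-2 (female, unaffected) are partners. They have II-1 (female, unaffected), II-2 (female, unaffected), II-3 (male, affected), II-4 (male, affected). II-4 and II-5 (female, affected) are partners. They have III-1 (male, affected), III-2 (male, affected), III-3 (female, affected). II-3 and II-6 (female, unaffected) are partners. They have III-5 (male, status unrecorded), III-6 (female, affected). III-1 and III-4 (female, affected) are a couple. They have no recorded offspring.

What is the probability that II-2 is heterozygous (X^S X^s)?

1/2

I-1 is unaffected, so I-1 is X^S Y.
I-2 is unaffected so carries S and passed s to II-3 (X^s Y), so I-2 is X^S X^s.
Their cross gives offspring ratios 1/2 X^S X^S : 1/2 X^S X^s. Conditioning on II-2 being unaffected, P(X^S X^s) = 1/2 / 1 = 1/2.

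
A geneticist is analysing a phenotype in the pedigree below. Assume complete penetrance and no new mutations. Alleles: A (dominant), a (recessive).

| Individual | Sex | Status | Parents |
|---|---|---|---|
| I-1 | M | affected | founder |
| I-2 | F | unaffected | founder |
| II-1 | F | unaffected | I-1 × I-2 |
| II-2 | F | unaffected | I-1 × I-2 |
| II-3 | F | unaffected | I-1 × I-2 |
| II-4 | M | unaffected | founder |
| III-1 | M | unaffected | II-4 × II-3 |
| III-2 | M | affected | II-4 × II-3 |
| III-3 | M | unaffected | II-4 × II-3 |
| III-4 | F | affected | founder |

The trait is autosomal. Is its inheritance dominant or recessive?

II-4 and II-3 are both unaffected yet have an affected child III-2. Under dominance, an affected child requires at least one affected parent, so the trait cannot be dominant.

recessive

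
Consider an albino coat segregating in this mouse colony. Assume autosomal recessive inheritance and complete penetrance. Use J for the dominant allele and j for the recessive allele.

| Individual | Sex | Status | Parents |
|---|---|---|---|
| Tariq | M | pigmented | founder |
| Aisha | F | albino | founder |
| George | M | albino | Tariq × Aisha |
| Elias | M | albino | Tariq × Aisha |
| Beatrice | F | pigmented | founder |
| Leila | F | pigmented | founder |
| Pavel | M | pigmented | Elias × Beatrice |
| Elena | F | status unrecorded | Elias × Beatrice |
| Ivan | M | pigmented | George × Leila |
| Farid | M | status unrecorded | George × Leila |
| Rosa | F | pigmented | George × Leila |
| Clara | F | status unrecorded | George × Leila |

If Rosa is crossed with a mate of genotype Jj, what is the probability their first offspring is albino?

Rosa is pigmented so carries J and received j from George (jj), so Rosa is Jj.
The cross gives 1/4 JJ : 1/2 Jj : 1/4 jj, so P(offspring is albino) = 1/4.

1/4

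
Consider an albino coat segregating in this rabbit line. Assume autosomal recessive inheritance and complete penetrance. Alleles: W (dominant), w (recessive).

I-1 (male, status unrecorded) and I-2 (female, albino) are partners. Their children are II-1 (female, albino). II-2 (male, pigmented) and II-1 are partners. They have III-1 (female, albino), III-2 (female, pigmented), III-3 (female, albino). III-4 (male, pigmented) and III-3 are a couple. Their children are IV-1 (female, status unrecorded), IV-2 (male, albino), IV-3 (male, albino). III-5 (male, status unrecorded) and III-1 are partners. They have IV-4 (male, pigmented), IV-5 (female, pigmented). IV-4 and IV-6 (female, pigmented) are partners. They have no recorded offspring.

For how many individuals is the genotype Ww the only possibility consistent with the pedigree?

5

Obligate heterozygotes: II-2 is pigmented so carries W and passed w to III-1 (ww), so II-2 is Ww; III-2 is pigmented so carries W and received w from II-1 (ww), so III-2 is Ww; III-4 is pigmented so carries W and passed w to IV-2 (ww), so III-4 is Ww; IV-4 is pigmented so carries W and received w from III-1 (ww), so IV-4 is Ww; IV-5 is pigmented so carries W and received w from III-1 (ww), so IV-5 is Ww.
Every other individual is either homozygous by phenotype or has at least one consistent homozygous assignment, so the count is 5.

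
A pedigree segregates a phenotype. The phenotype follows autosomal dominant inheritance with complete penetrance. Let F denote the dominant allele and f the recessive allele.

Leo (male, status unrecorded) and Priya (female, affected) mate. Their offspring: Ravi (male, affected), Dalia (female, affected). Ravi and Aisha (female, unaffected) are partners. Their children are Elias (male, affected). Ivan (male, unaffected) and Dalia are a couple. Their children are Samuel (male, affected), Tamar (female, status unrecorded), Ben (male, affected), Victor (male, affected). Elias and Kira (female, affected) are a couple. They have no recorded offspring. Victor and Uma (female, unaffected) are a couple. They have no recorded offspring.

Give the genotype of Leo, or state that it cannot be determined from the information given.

cannot be determined

Leo's phenotype is unrecorded, and no parent or child forces a single allele at both positions; consistent genotype assignments exist with Leo as FF or Ff or ff.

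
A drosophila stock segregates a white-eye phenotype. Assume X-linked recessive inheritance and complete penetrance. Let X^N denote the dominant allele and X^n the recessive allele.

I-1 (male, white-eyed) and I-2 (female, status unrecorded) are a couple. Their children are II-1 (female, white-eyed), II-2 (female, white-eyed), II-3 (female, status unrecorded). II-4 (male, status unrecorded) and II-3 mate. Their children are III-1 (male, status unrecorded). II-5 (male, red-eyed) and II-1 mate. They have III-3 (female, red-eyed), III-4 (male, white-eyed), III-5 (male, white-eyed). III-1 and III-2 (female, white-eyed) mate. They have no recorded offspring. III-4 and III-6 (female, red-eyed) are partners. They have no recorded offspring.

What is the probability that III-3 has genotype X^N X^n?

III-3 is red-eyed so carries N and received n from II-1 (X^n X^n), so III-3 is X^N X^n, giving P(X^N X^n) = 1.

1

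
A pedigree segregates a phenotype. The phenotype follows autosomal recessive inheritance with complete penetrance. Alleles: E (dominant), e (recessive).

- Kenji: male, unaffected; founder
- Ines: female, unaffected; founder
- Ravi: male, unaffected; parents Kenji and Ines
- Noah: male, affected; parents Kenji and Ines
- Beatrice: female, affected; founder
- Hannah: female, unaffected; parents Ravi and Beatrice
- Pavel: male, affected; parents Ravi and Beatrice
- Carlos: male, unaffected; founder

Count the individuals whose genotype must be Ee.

4

Obligate heterozygotes: Kenji is unaffected so carries E and passed e to Noah (ee), so Kenji is Ee; Ines is unaffected so carries E and passed e to Noah (ee), so Ines is Ee; Ravi is unaffected so carries E and passed e to Pavel (ee), so Ravi is Ee; Hannah is unaffected so carries E and received e from Beatrice (ee), so Hannah is Ee.
Every other individual is either homozygous by phenotype or has at least one consistent homozygous assignment, so the count is 4.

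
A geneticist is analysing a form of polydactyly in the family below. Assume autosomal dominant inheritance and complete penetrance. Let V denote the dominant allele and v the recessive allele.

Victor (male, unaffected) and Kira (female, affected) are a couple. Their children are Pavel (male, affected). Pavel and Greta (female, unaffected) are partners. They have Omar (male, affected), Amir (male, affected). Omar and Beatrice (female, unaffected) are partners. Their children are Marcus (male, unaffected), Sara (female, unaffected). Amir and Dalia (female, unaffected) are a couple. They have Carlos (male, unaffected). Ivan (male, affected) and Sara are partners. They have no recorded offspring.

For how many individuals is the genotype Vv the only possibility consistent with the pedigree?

3

Obligate heterozygotes: Pavel is affected so carries V and received v from Victor (vv), so Pavel is Vv; Omar is affected so carries V and received v from Greta (vv), so Omar is Vv; Amir is affected so carries V and received v from Greta (vv), so Amir is Vv.
Every other individual is either homozygous by phenotype or has at least one consistent homozygous assignment, so the count is 3.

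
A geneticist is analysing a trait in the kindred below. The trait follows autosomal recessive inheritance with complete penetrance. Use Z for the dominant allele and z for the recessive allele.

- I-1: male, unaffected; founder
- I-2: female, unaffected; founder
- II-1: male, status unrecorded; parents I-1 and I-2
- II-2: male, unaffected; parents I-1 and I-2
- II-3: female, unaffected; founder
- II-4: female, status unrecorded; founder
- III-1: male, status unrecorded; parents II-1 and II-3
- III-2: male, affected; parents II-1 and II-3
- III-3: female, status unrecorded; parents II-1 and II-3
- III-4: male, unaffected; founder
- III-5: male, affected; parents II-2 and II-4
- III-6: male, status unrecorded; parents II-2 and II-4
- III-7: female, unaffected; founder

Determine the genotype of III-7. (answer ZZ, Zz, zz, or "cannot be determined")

cannot be determined

III-7's phenotype allows ZZ or Zz, and no parent or child forces a single allele at both positions; consistent genotype assignments exist with III-7 as ZZ or Zz.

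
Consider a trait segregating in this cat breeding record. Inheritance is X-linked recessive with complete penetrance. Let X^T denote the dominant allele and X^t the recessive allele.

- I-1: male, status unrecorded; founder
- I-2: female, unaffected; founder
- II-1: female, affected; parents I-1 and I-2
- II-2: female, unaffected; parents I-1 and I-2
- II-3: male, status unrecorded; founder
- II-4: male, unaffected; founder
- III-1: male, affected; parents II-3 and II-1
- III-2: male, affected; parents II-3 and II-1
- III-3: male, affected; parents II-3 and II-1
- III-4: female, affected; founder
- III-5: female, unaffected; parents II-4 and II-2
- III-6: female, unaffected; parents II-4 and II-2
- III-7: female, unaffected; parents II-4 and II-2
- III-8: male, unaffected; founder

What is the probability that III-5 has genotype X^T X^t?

1/2

II-4 is unaffected, so II-4 is X^T Y.
II-2 is unaffected so carries T and received t from I-1 (X^t Y), so II-2 is X^T X^t.
Their cross gives offspring ratios 1/2 X^T X^T : 1/2 X^T X^t. Conditioning on III-5 being unaffected, P(X^T X^t) = 1/2 / 1 = 1/2.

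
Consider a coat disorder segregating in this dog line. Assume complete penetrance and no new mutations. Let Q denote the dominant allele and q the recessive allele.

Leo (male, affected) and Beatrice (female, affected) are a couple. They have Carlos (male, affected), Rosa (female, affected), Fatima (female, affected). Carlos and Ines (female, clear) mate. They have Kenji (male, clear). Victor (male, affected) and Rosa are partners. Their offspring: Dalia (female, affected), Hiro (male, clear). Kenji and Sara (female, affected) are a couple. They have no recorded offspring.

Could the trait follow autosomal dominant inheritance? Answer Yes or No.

Yes

A consistent assignment under autosomal dominant exists: Leo QQ, Beatrice Qq, Carlos Qq, Rosa Qq, Fatima QQ, Ines qq, Victor Qq, Kenji qq, Sara QQ, Dalia QQ, Hiro qq.
In this assignment every recorded phenotype matches its genotype and every non-founder's genotype is obtainable from its parents' genotypes, so the pedigree is consistent.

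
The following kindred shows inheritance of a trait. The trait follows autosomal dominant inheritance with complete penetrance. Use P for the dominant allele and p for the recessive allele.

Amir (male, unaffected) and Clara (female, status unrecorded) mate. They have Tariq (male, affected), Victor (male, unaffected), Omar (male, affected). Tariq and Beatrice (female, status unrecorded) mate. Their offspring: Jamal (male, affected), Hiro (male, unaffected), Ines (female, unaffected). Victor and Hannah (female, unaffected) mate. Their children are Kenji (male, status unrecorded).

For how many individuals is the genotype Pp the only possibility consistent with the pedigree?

3

Obligate heterozygotes: Clara passed P to Tariq (Pp, whose p came from Amir) and passed p to Victor (pp), so Clara is Pp; Tariq is affected so carries P and received p from Amir (pp), so Tariq is Pp; Omar is affected so carries P and received p from Amir (pp), so Omar is Pp.
Every other individual is either homozygous by phenotype or has at least one consistent homozygous assignment, so the count is 3.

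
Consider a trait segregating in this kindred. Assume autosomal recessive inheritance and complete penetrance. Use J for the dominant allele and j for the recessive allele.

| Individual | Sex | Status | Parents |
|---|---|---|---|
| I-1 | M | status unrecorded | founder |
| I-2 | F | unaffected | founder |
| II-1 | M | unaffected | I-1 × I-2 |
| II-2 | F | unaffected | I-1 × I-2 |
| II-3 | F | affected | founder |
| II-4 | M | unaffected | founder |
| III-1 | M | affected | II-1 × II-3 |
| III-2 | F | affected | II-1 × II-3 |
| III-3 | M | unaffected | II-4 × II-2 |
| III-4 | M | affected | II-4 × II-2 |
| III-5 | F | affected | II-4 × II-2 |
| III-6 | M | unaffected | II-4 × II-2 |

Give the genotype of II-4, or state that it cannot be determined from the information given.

Jj

From phenotype alone, II-4 is JJ or Jj.
II-4 is unaffected so carries J and passed j to III-4 (jj), so II-4 is Jj.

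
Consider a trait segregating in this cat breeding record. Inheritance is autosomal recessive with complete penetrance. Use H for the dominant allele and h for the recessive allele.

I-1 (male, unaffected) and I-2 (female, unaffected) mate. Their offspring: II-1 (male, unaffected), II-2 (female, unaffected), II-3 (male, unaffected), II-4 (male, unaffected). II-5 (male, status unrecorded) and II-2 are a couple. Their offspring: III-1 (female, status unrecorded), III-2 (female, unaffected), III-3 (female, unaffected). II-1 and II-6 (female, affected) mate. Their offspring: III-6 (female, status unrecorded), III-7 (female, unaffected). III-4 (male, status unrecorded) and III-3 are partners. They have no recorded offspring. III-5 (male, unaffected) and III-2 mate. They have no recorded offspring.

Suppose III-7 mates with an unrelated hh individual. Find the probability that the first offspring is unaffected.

1/2

III-7 is unaffected so carries H and received h from II-6 (hh), so III-7 is Hh.
The cross gives 1/2 Hh : 1/2 hh, so P(offspring is unaffected) = 1/2.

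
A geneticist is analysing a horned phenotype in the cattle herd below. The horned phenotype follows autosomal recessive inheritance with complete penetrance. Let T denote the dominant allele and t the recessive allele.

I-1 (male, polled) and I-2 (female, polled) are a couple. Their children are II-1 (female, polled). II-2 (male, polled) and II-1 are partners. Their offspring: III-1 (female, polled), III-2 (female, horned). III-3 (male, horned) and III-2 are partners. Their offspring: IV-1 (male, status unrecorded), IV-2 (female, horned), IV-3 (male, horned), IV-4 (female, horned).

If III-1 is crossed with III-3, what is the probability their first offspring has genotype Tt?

2/3

II-2 is polled so carries T and passed t to III-2 (tt), so II-2 is Tt.
II-1 is polled so carries T and passed t to III-2 (tt), so II-1 is Tt.
III-1 is a polled offspring of II-2 (Tt) × II-1 (Tt), whose cross gives 1/4 TT : 1/2 Tt : 1/4 tt; conditioning on being polled, III-1 is TT with probability 1/3, Tt with probability 2/3.
III-3 is horned, so III-3 is tt.
Summing over parental genotype combinations, P(offspring has genotype Tt) = 1/3·1 + 2/3·1/2 = 2/3.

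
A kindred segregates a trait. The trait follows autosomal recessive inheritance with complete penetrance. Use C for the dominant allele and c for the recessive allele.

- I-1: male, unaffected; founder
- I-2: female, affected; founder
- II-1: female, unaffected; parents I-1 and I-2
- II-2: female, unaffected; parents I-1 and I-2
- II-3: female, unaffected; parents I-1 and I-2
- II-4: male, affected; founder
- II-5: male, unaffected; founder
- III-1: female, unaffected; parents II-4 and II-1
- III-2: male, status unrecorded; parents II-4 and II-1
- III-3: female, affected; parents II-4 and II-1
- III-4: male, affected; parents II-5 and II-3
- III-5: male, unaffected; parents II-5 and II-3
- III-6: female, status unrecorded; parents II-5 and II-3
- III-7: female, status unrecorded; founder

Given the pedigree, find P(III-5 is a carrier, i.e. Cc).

II-5 is unaffected so carries C and passed c to III-4 (cc), so II-5 is Cc.
II-3 is unaffected so carries C and received c from I-2 (cc), so II-3 is Cc.
Their cross gives offspring ratios 1/4 CC : 1/2 Cc : 1/4 cc. Conditioning on III-5 being unaffected, P(Cc) = 1/2 / 3/4 = 2/3.

2/3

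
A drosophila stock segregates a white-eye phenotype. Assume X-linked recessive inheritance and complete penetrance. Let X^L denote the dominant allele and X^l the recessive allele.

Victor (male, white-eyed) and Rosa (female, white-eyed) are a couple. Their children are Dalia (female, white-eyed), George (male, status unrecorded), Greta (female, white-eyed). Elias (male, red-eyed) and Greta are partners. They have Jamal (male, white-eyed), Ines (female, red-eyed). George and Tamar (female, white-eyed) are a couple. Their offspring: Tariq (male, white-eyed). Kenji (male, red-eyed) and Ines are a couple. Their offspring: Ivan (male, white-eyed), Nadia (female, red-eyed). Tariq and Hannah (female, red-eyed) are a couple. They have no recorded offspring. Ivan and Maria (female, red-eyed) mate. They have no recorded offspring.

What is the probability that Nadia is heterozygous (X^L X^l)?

1/2

Kenji is red-eyed, so Kenji is X^L Y.
Ines is red-eyed so carries L and received l from Greta (X^l X^l), so Ines is X^L X^l.
Their cross gives offspring ratios 1/2 X^L X^L : 1/2 X^L X^l. Conditioning on Nadia being red-eyed, P(X^L X^l) = 1/2 / 1 = 1/2.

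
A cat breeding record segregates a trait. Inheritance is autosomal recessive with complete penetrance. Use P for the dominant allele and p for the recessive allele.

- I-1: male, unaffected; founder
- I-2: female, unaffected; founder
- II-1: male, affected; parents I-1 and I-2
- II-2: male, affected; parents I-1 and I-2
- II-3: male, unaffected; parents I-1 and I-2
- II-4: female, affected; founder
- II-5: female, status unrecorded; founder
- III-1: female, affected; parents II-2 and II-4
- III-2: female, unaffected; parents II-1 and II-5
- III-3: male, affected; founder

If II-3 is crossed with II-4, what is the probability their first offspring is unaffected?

I-1 is unaffected so carries P and passed p to II-1 (pp), so I-1 is Pp.
I-2 is unaffected so carries P and passed p to II-1 (pp), so I-2 is Pp.
II-3 is an unaffected offspring of I-1 (Pp) × I-2 (Pp), whose cross gives 1/4 PP : 1/2 Pp : 1/4 pp; conditioning on being unaffected, II-3 is PP with probability 1/3, Pp with probability 2/3.
II-4 is affected, so II-4 is pp.
Summing over parental genotype combinations, P(offspring is unaffected) = 1/3·1 + 2/3·1/2 = 2/3.

2/3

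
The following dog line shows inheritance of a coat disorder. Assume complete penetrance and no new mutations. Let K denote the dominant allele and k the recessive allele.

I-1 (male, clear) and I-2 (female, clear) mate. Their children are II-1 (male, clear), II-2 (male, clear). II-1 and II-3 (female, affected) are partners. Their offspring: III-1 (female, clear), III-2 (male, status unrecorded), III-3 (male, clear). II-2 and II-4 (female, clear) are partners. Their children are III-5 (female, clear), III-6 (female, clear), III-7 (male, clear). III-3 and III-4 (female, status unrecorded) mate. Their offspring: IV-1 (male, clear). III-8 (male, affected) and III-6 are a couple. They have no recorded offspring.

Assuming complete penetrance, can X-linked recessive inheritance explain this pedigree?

No

Under X-linked recessive, III-3 (clear, male) cannot arise from II-1 (clear) × II-3 (affected).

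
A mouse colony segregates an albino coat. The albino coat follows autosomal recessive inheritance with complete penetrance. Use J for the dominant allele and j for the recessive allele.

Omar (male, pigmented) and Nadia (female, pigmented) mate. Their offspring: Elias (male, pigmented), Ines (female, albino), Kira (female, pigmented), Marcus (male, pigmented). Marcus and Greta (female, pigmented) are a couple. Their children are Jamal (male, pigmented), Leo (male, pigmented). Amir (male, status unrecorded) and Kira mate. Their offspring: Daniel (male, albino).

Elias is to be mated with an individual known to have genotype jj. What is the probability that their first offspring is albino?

Omar is pigmented so carries J and passed j to Ines (jj), so Omar is Jj.
Nadia is pigmented so carries J and passed j to Ines (jj), so Nadia is Jj.
Elias is a pigmented offspring of Omar (Jj) × Nadia (Jj), whose cross gives 1/4 JJ : 1/2 Jj : 1/4 jj; conditioning on being pigmented, Elias is JJ with probability 1/3, Jj with probability 2/3.
Summing over parental genotype combinations, P(offspring is albino) = 2/3·1/2 = 1/3.

1/3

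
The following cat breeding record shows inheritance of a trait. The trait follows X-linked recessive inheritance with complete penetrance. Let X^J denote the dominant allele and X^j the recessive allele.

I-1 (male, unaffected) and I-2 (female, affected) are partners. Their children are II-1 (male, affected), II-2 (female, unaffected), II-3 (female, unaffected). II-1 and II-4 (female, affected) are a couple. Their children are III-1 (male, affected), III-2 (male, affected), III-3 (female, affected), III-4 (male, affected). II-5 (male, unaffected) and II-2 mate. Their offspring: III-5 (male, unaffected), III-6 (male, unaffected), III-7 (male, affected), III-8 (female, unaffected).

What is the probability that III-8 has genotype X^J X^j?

II-5 is unaffected, so II-5 is X^J Y.
II-2 is unaffected so carries J and received j from I-2 (X^j X^j), so II-2 is X^J X^j.
Their cross gives offspring ratios 1/2 X^J X^J : 1/2 X^J X^j. Conditioning on III-8 being unaffected, P(X^J X^j) = 1/2 / 1 = 1/2.

1/2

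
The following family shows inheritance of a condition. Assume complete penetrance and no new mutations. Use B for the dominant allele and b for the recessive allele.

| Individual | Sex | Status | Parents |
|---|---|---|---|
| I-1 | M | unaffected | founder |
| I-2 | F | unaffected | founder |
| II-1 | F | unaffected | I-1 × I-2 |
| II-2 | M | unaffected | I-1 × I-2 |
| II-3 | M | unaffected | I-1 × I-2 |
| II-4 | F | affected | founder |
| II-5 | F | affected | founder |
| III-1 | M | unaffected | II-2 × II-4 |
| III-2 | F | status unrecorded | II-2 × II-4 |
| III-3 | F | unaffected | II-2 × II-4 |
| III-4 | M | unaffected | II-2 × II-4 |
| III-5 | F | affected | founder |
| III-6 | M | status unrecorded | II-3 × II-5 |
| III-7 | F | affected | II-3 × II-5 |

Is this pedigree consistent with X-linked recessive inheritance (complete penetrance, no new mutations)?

Under X-linked recessive, III-1 (unaffected, male) cannot arise from II-2 (unaffected) × II-4 (affected).

No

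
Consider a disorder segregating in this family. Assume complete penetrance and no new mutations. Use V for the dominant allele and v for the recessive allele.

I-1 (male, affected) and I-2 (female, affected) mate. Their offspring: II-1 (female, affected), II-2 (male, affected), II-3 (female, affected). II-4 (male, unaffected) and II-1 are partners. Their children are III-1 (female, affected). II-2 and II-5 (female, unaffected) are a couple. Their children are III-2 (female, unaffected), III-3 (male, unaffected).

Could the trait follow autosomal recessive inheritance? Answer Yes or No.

A consistent assignment under autosomal recessive exists: I-1 vv, I-2 vv, II-1 vv, II-2 vv, II-3 vv, II-4 Vv, II-5 VV, III-1 vv, III-2 Vv, III-3 Vv.
In this assignment every recorded phenotype matches its genotype and every non-founder's genotype is obtainable from its parents' genotypes, so the pedigree is consistent.

Yes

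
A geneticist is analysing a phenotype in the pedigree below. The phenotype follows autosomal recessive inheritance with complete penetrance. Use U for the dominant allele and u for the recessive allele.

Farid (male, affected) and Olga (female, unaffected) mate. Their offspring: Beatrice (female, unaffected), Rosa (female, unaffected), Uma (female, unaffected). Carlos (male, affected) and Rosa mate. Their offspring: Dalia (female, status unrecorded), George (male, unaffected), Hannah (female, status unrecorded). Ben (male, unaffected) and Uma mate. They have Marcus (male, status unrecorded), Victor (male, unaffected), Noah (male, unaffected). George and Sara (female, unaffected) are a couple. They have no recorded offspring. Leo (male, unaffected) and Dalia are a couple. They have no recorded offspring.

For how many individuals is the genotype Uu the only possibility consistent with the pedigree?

4

Obligate heterozygotes: Beatrice is unaffected so carries U and received u from Farid (uu), so Beatrice is Uu; Rosa is unaffected so carries U and received u from Farid (uu), so Rosa is Uu; Uma is unaffected so carries U and received u from Farid (uu), so Uma is Uu; George is unaffected so carries U and received u from Carlos (uu), so George is Uu.
Every other individual is either homozygous by phenotype or has at least one consistent homozygous assignment, so the count is 4.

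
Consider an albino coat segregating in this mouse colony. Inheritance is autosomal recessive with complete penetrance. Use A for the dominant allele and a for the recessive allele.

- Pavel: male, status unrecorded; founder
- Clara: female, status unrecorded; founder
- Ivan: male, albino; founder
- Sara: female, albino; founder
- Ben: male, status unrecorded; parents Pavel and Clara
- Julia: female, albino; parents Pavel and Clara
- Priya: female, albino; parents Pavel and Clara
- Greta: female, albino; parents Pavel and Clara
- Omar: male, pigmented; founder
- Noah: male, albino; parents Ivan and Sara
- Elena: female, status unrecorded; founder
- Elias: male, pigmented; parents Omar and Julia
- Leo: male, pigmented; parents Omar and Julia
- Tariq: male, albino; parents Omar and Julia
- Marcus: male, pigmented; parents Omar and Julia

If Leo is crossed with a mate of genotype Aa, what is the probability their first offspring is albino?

Leo is pigmented so carries A and received a from Julia (aa), so Leo is Aa.
The cross gives 1/4 AA : 1/2 Aa : 1/4 aa, so P(offspring is albino) = 1/4.

1/4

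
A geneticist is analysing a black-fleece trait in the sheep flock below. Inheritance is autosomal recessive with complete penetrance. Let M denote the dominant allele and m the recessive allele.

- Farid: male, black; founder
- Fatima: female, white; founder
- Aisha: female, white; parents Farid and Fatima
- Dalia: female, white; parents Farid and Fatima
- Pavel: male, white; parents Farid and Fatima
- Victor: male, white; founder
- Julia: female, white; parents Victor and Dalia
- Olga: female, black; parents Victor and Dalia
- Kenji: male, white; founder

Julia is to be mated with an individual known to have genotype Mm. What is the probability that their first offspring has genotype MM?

1/3

Victor is white so carries M and passed m to Olga (mm), so Victor is Mm.
Dalia is white so carries M and received m from Farid (mm), so Dalia is Mm.
Julia is a white offspring of Victor (Mm) × Dalia (Mm), whose cross gives 1/4 MM : 1/2 Mm : 1/4 mm; conditioning on being white, Julia is MM with probability 1/3, Mm with probability 2/3.
Summing over parental genotype combinations, P(offspring has genotype MM) = 1/3·1/2 + 2/3·1/4 = 1/3.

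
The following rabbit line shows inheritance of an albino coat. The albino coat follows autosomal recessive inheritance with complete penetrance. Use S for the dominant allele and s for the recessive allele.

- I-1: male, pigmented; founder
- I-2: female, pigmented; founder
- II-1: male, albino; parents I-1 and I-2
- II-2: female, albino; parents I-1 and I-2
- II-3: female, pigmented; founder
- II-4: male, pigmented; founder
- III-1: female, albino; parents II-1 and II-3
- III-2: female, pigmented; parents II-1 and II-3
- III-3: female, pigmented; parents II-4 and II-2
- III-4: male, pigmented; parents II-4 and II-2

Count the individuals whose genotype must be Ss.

6

Obligate heterozygotes: I-1 is pigmented so carries S and passed s to II-1 (ss), so I-1 is Ss; I-2 is pigmented so carries S and passed s to II-1 (ss), so I-2 is Ss; II-3 is pigmented so carries S and passed s to III-1 (ss), so II-3 is Ss; III-2 is pigmented so carries S and received s from II-1 (ss), so III-2 is Ss; III-3 is pigmented so carries S and received s from II-2 (ss), so III-3 is Ss; III-4 is pigmented so carries S and received s from II-2 (ss), so III-4 is Ss.
Every other individual is either homozygous by phenotype or has at least one consistent homozygous assignment, so the count is 6.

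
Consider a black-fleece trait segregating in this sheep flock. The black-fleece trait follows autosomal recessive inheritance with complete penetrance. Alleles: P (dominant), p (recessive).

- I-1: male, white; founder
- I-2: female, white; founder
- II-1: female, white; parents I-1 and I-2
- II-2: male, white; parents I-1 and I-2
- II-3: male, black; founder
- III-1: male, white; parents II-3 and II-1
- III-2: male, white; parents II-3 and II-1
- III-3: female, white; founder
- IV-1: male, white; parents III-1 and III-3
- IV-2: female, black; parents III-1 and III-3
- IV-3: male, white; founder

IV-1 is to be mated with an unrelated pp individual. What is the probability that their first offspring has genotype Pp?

III-1 is white so carries P and received p from II-3 (pp), so III-1 is Pp.
III-3 is white so carries P and passed p to IV-2 (pp), so III-3 is Pp.
IV-1 is a white offspring of III-1 (Pp) × III-3 (Pp), whose cross gives 1/4 PP : 1/2 Pp : 1/4 pp; conditioning on being white, IV-1 is PP with probability 1/3, Pp with probability 2/3.
Summing over parental genotype combinations, P(offspring has genotype Pp) = 1/3·1 + 2/3·1/2 = 2/3.

2/3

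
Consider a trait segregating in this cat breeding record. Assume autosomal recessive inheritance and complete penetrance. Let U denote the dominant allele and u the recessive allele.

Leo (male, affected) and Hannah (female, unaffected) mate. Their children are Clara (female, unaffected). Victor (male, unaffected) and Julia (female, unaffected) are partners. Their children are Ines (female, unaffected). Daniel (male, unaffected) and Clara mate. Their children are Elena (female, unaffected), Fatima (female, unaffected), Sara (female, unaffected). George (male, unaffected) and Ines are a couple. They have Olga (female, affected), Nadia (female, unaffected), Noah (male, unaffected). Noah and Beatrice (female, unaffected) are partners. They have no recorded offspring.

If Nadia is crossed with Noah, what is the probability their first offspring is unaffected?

George is unaffected so carries U and passed u to Olga (uu), so George is Uu.
Ines is unaffected so carries U and passed u to Olga (uu), so Ines is Uu.
Nadia is an unaffected offspring of George (Uu) × Ines (Uu), whose cross gives 1/4 UU : 1/2 Uu : 1/4 uu; conditioning on being unaffected, Nadia is UU with probability 1/3, Uu with probability 2/3.
Noah is an unaffected offspring of George (Uu) × Ines (Uu), whose cross gives 1/4 UU : 1/2 Uu : 1/4 uu; conditioning on being unaffected, Noah is UU with probability 1/3, Uu with probability 2/3.
Summing over parental genotype combinations, P(offspring is unaffected) = 1/9·1 + 2/9·1 + 2/9·1 + 4/9·3/4 = 8/9.

8/9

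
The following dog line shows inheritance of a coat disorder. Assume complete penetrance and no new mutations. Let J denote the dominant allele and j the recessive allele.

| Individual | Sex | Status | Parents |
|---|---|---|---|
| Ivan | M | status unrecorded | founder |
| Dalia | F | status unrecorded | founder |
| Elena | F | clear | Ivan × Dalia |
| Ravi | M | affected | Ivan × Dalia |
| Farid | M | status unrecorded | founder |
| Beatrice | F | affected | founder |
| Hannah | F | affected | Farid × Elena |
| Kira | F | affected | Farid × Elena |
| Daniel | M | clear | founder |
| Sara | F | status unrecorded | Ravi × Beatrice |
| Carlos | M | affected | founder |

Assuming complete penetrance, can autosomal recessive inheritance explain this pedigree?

A consistent assignment under autosomal recessive exists: Ivan Jj, Dalia Jj, Elena Jj, Ravi jj, Farid Jj, Beatrice jj, Hannah jj, Kira jj, Daniel JJ, Sara jj, Carlos jj.
In this assignment every recorded phenotype matches its genotype and every non-founder's genotype is obtainable from its parents' genotypes, so the pedigree is consistent.

Yes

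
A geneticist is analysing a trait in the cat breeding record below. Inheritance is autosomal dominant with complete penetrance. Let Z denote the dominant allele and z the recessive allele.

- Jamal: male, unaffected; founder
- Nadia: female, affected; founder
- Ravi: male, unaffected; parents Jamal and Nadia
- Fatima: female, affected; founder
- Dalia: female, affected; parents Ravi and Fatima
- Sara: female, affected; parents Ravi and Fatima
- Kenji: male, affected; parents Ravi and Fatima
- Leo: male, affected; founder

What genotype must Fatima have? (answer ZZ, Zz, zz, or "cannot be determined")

Fatima's phenotype allows ZZ or Zz, and no parent or child forces a single allele at both positions; consistent genotype assignments exist with Fatima as ZZ or Zz.

cannot be determined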